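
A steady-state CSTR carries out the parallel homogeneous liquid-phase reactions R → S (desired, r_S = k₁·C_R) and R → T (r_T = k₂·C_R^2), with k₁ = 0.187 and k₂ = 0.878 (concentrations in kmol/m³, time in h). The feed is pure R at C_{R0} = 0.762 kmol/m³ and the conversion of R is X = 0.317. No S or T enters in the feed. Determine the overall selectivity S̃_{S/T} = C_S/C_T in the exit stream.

0.409

Exit C_R = C_{R0}(1−X) = 0.762×0.683 = 0.5204 kmol/m³.
Rates in a CSTR are evaluated at the outlet concentration: r_S = 0.187×0.5204 = 0.09732, r_T = 0.878×0.5204^2 = 0.2378.
Overall selectivity = C_S/C_T = r_Sτ/(r_Tτ) = r_S/r_T = 0.409.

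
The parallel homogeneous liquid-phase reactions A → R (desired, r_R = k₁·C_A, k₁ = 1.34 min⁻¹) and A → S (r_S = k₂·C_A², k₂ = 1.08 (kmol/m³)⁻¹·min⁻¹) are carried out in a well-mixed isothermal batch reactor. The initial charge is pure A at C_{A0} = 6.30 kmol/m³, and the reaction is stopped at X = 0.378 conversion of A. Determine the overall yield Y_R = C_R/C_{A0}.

C_A = C_{A0}(1−X) = 3.919 kmol/m³.
Along a PFR/batch, dC_R/dC_A = −r_R/(r_R+r_S) = −k₁/(k₁+k₂·C_A).
Integrating from C_{A0} to C_A: C_R = (1.34/1.08)·ln[(1.34+1.08·6.30)/(1.34+1.08·3.92)] = 1.241·ln(8.144/5.572) = 0.4709 kmol/m³.
Y_R = C_R/C_{A0} = 0.4709/6.30 = 0.0747.

0.0747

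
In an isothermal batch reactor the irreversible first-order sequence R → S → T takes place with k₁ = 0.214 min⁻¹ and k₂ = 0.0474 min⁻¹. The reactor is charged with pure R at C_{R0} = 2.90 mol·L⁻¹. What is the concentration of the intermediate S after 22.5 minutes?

The intermediate concentration in a first-order A→B→C sequence is C_S = k₁C_{R0}(e^(−k₁t) − e^(−k₂t))/(k₂−k₁).
e^(−k₁t) = e^(−0.214×22.5) = e^(−4.815) = 0.008107; e^(−k₂t) = e^(−1.067) = 0.3442.
C_S = 0.214×2.90/(0.0474−0.214) × (0.008107−0.3442) = (-3.725)×(-0.3361) = 1.252 mol·L⁻¹.

1.25 mol·L⁻¹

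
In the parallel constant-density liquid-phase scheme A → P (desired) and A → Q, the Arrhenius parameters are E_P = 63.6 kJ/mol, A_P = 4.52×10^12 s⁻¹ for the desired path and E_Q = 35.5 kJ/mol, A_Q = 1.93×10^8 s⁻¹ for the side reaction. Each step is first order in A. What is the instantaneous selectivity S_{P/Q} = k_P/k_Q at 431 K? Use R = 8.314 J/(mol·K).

Since both paths have the same order in A, the concentration cancels and S_{P/Q} = k_P/k_Q = (A_P/A_Q)·exp[(E_Q−E_P)/(RT)].
(E_Q−E_P)/(RT) = (35.5−63.6)×10³/(8.314×431) = -28100/3583 = -7.842.
k_P/k_Q = (4.52×10^12/1.93×10^8)·exp(-7.842) = 23420 × 3.929×10^-4 = 9.20.
Since E_P > E_Q, raising the temperature improves selectivity toward P.

9.20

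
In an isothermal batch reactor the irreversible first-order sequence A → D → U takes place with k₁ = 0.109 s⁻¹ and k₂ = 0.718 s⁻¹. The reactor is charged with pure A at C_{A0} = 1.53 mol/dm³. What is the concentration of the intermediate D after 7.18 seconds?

0.124 mol/dm³

The intermediate concentration in a first-order A→B→C sequence is C_D = k₁C_{A0}(e^(−k₁t) − e^(−k₂t))/(k₂−k₁).
e^(−k₁t) = e^(−0.109×7.18) = e^(−0.7826) = 0.4572; e^(−k₂t) = e^(−5.155) = 0.005769.
C_D = 0.109×1.53/(0.718−0.109) × (0.4572−0.005769) = 0.2738×0.4514 = 0.1236 mol/dm³.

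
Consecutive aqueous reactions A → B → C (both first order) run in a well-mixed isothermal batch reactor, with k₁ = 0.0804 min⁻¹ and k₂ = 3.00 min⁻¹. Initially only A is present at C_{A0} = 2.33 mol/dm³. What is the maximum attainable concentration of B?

Evaluating C_B at t_opt = ln(k₂/k₁)/(k₂−k₁) gives C_{B,max}/C_{A0} = (k₁/k₂)^[k₂/(k₂−k₁)].
= (0.0804/3.00)^(3.00/(3.00−0.0804)) = (0.02680)^(1.028) = 0.02426.
C_{B,max} = 0.02426×2.33 = 0.0565 mol/dm³.

0.0565 mol/dm³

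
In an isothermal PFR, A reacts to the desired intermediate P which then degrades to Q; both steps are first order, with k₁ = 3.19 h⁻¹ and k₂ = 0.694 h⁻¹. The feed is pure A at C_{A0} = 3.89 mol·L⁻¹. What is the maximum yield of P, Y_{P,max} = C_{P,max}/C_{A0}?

0.654

For a first-order series the maximum intermediate yield is C_{P,max}/C_{A0} = (k₁/k₂)^[k₂/(k₂−k₁)].
= (3.19/0.694)^(0.694/(0.694−3.19)) = (4.597)^(-0.2780) = 0.6544.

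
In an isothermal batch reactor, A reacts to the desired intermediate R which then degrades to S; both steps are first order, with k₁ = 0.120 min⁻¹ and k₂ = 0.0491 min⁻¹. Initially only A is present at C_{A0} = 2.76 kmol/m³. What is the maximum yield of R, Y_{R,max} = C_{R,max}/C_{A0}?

At the optimum, C_{R,max}/C_{A0} = (k₁/k₂)^[k₂/(k₂−k₁)].
= (0.120/0.0491)^(0.0491/(0.0491−0.120)) = (2.444)^(-0.6925) = 0.5386.

0.539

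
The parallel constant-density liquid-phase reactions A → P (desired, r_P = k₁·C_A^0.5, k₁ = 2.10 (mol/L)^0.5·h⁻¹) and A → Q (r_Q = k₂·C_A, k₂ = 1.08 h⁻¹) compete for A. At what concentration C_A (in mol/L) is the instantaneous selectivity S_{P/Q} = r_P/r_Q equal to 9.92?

S_{P/Q} = (k₁/k₂)·C_A^-0.5 ⇒ C_A = (S·k₂/k₁)^(-2).
= (9.92×1.08/2.10)^(-2) = (5.102)^(-2) = 0.0384 mol/L.

0.0384 mol/L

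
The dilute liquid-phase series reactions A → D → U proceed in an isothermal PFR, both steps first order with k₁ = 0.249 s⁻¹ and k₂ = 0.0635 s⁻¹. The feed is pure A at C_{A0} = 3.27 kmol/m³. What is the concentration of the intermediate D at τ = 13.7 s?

1.69 kmol/m³

For first-order series with pure A initially, C_D(τ) = k₁C_{A0}/(k₂−k₁)·(e^(−k₁τ) − e^(−k₂τ)).
e^(−k₁τ) = e^(−0.249×13.7) = e^(−3.411) = 0.03300; e^(−k₂τ) = e^(−0.8700) = 0.4190.
C_D = 0.249×3.27/(0.0635−0.249) × (0.03300−0.4190) = (-4.389)×(-0.3860) = 1.694 kmol/m³.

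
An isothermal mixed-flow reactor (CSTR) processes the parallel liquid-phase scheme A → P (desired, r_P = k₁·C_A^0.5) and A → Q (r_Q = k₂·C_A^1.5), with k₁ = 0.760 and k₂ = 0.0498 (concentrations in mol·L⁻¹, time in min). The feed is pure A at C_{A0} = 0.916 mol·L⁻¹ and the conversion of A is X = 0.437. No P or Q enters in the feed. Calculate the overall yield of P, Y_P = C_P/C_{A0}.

Exit C_A = C_{A0}(1−X) = 0.916×0.563 = 0.5157 mol·L⁻¹.
A CSTR operates uniformly at the exit composition, giving r_P = 0.5458 and r_Q = 0.01844 (each k·C_A^n at C_A = 0.5157).
Fraction of consumed A going to P: r_P/(r_P+r_Q) = 0.9673.
C_P = 0.9673·C_{A0}·X = 0.9673×0.916×0.437 = 0.387 mol·L⁻¹; Y_P = C_P/C_{A0} = 0.423.

0.423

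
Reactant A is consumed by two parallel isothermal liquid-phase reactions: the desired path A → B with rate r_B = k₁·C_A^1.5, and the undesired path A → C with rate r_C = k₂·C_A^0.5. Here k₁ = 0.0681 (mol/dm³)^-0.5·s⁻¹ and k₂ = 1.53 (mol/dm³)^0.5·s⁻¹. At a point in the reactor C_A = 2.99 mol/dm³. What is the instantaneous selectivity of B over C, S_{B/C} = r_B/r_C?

S_{B/C} = r_B/r_C = (k₁·C_A^1.5)/(k₂·C_A^0.5) = (k₁/k₂)·C_A.
= (0.0681×2.990^1.5) / (1.53×2.990^0.5) = 0.3521/2.646 = 0.133.
Since the desired path is higher order in A, keeping C_A high (PFR or concentrated feed) favours B.

0.133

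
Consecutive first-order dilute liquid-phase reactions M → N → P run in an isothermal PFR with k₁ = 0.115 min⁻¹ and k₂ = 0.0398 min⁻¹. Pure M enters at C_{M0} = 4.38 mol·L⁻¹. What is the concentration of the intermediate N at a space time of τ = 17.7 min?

2.44 mol·L⁻¹

For first-order series with pure M initially, C_N(τ) = k₁C_{M0}/(k₂−k₁)·(e^(−k₁τ) − e^(−k₂τ)).
e^(−k₁τ) = e^(−0.115×17.7) = e^(−2.035) = 0.1306; e^(−k₂τ) = e^(−0.7045) = 0.4944.
C_N = 0.115×4.38/(0.0398−0.115) × (0.1306−0.4944) = (-6.698)×(-0.3638) = 2.437 mol·L⁻¹.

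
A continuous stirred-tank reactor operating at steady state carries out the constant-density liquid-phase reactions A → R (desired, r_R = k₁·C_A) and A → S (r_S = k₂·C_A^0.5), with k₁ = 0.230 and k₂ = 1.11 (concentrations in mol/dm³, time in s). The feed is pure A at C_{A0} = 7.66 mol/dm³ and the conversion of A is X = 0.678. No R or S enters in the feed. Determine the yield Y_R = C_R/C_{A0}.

Exit C_A = C_{A0}(1−X) = 7.66×0.322 = 2.467 mol/dm³.
A CSTR operates uniformly at the exit composition, giving r_R = 0.5673 and r_S = 1.743 (each k·C_A^n at C_A = 2.467).
Fraction of consumed A going to R: r_R/(r_R+r_S) = 0.2455.
C_R = 0.2455·C_{A0}·X = 0.2455×7.66×0.678 = 1.28 mol/dm³; Y_R = C_R/C_{A0} = 0.166.

0.166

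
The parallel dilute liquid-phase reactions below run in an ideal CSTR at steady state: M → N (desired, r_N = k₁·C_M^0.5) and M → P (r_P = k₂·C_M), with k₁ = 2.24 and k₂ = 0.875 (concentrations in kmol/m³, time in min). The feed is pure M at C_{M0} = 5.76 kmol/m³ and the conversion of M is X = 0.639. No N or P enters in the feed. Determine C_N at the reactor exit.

Exit C_M = C_{M0}(1−X) = 5.76×0.361 = 2.079 kmol/m³.
In a CSTR the entire volume is at exit conditions, so r_N = 2.24×2.079^0.5 = 3.230 and r_P = 0.875×2.079 = 1.819.
Fraction of consumed M going to N: r_N/(r_N+r_P) = 0.6397.
C_N = 0.6397·C_{M0}·X = 0.6397×5.76×0.639 = 2.35 kmol/m³.

2.35 kmol/m³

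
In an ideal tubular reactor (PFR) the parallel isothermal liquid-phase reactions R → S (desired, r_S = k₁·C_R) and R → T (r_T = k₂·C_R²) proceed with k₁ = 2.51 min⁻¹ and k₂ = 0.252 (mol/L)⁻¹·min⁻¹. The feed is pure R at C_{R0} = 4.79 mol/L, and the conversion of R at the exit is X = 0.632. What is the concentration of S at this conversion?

C_R = C_{R0}(1−X) = 1.763 mol/L.
Along a PFR/batch, dC_S/dC_R = −r_S/(r_S+r_T) = −k₁/(k₁+k₂·C_R).
Integrating from C_{R0} to C_R: C_S = (2.51/0.252)·ln[(2.51+0.252·4.79)/(2.51+0.252·1.76)] = 9.960·ln(3.717/2.954) = 2.288 mol/L.

2.29 mol/L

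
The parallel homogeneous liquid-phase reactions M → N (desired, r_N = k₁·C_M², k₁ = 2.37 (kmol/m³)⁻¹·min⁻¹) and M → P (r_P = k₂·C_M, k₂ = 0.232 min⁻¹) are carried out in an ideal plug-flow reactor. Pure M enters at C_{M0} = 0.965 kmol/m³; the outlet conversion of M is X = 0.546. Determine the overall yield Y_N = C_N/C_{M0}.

C_M = C_{M0}(1−X) = 0.4381 kmol/m³.
Along a PFR/batch, dC_P/dC_M = −r_P/(r_N+r_P) = −k₂/(k₂+k₁·C_M).
Integrating from C_{M0} to C_M: C_P = (0.232/2.37)·ln[(0.232+2.37·0.965)/(0.232+2.37·0.438)] = 0.09789·ln(2.519/1.270) = 0.06702 kmol/m³.
Then C_N = (C_{M0}−C_M) − C_P = 0.5269 − 0.06702 = 0.4599 kmol/m³.
Y_N = C_N/C_{M0} = 0.4599/0.965 = 0.477.

0.477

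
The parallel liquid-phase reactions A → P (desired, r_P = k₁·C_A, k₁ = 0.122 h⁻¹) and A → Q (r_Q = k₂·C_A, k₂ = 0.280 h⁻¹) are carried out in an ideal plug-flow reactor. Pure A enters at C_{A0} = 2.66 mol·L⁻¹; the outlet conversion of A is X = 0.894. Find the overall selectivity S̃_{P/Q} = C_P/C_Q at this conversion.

C_A = C_{A0}(1−X) = 0.2820 mol·L⁻¹.
Both paths are first order in A, so the instantaneous fraction to P is constant: dC_P/d(−C_A) = k₁/(k₁+k₂) = 0.3035.
C_P = 0.3035·(C_{A0}−C_A) = 0.3035×2.378 = 0.722 mol·L⁻¹.
C_Q = (C_{A0}−C_A)−C_P = 1.656 mol·L⁻¹; S̃_{P/Q} = 0.7217/1.656 = 0.436.

0.436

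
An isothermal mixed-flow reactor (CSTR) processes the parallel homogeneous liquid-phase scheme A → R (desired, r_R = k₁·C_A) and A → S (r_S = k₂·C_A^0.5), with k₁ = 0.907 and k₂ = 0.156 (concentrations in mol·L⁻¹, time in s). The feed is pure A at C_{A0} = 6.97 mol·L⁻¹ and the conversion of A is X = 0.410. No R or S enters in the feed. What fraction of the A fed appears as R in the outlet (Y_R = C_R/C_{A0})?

0.378

Exit C_A = C_{A0}(1−X) = 6.97×0.590 = 4.112 mol·L⁻¹.
A CSTR operates uniformly at the exit composition, giving r_R = 3.730 and r_S = 0.3163 (each k·C_A^n at C_A = 4.112).
Fraction of consumed A going to R: r_R/(r_R+r_S) = 0.9218.
C_R = 0.9218·C_{A0}·X = 0.9218×6.97×0.410 = 2.63 mol·L⁻¹; Y_R = C_R/C_{A0} = 0.378.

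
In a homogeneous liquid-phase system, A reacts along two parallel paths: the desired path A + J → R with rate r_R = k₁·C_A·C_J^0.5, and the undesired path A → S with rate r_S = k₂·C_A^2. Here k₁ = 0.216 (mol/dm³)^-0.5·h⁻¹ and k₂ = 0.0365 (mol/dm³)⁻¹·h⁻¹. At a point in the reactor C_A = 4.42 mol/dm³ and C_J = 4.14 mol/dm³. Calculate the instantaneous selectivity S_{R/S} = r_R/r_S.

2.72

S_{R/S} = r_R/r_S = (k₁·C_A·C_J^0.5)/(k₂·C_A^2) = (k₁/k₂)·C_A⁻¹·C_J^0.5.
= (0.216×4.420×4.140^0.5) / (0.0365×4.420^2) = 1.943/0.7131 = 2.72.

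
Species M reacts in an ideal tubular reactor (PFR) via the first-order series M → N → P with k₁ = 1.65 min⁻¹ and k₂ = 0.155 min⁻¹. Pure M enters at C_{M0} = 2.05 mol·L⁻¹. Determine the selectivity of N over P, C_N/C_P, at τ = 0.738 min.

Solving the coupled first-order balances gives C_N(τ) = [k₁/(k₂−k₁)]·C_{M0}·(e^(−k₁τ) − e^(−k₂τ)).
e^(−k₁τ) = e^(−1.65×0.738) = e^(−1.218) = 0.2959; e^(−k₂τ) = e^(−0.1144) = 0.8919.
C_N = 1.65×2.05/(0.155−1.65) × (0.2959−0.8919) = (-2.263)×(-0.5960) = 1.348 mol·L⁻¹.
C_M = C_{M0}e^(−k₁τ) = 0.6066 mol·L⁻¹, so C_P = C_{M0}−C_M−C_N = 0.09491 mol·L⁻¹; C_N/C_P = 14.2.

14.2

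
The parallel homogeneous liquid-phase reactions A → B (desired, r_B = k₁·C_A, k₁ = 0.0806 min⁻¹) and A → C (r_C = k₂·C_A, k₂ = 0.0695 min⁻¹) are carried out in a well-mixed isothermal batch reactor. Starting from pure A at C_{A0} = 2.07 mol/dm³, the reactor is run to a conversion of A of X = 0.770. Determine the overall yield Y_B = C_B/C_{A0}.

C_A = C_{A0}(1−X) = 0.4761 mol/dm³.
Both paths are first order in A, so the instantaneous fraction to B is constant: dC_B/d(−C_A) = k₁/(k₁+k₂) = 0.5370.
C_B = 0.5370·(C_{A0}−C_A) = 0.5370×1.594 = 0.856 mol/dm³.
Y_B = C_B/C_{A0} = 0.8559/2.07 = 0.413.

0.413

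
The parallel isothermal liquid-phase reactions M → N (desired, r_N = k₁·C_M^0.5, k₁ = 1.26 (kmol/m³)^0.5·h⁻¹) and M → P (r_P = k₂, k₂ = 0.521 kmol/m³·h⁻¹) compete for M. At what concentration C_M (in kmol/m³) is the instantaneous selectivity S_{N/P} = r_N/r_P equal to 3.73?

S_{N/P} = (k₁/k₂)·C_M^0.5 ⇒ C_M = (S·k₂/k₁)^(2).
= (3.73×0.521/1.26)^(2) = (1.542)^(2) = 2.38 kmol/m³.

2.38 kmol/m³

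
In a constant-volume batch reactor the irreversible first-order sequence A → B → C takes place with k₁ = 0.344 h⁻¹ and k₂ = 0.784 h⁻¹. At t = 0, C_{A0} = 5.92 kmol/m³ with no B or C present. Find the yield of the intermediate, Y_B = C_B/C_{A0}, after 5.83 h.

0.0971

For first-order series with pure A initially, C_B(t) = k₁C_{A0}/(k₂−k₁)·(e^(−k₁t) − e^(−k₂t)).
e^(−k₁t) = e^(−0.344×5.83) = e^(−2.006) = 0.1346; e^(−k₂t) = e^(−4.571) = 0.01035.
C_B = 0.344×5.92/(0.784−0.344) × (0.1346−0.01035) = 4.628×0.1242 = 0.5750 kmol/m³.
Y_B = C_B/C_{A0} = 0.5750/5.92 = 0.0971.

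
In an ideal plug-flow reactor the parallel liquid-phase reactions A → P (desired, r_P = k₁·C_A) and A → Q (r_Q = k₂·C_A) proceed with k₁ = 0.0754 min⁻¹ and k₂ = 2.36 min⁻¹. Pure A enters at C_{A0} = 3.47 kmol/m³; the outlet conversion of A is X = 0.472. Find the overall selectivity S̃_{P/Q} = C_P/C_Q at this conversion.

C_A = C_{A0}(1−X) = 1.832 kmol/m³.
Both paths are first order in A, so the instantaneous fraction to P is constant: dC_P/d(−C_A) = k₁/(k₁+k₂) = 0.03096.
C_P = 0.03096·(C_{A0}−C_A) = 0.03096×1.638 = 0.0507 kmol/m³.
C_Q = (C_{A0}−C_A)−C_P = 1.587 kmol/m³; S̃_{P/Q} = 0.05071/1.587 = 0.0319.

0.0319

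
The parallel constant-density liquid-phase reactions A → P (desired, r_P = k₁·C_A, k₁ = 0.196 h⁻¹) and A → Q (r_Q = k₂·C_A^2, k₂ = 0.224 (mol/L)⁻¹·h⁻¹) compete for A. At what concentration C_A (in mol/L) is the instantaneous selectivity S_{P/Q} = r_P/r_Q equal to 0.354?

2.47 mol/L

S_{P/Q} = (k₁/k₂)·C_A⁻¹ ⇒ C_A = (S·k₂/k₁)^(-1).
= (0.354×0.224/0.196)^(-1) = (0.4046)^(-1) = 2.47 mol/L.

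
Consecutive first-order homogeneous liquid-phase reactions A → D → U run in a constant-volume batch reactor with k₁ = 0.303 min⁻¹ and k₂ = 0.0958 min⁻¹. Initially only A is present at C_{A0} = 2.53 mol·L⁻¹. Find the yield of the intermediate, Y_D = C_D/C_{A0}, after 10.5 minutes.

0.474

The intermediate concentration in a first-order A→B→C sequence is C_D = k₁C_{A0}(e^(−k₁t) − e^(−k₂t))/(k₂−k₁).
e^(−k₁t) = e^(−0.303×10.5) = e^(−3.181) = 0.04152; e^(−k₂t) = e^(−1.006) = 0.3657.
C_D = 0.303×2.53/(0.0958−0.303) × (0.04152−0.3657) = (-3.700)×(-0.3242) = 1.199 mol·L⁻¹.
Y_D = C_D/C_{A0} = 1.199/2.53 = 0.474.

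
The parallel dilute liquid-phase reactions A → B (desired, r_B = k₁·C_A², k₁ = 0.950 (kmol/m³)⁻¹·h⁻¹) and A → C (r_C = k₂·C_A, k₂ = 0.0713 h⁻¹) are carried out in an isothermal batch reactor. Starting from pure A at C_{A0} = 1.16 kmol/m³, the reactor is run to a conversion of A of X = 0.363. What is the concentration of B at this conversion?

C_A = C_{A0}(1−X) = 0.7389 kmol/m³.
Along a PFR/batch, dC_C/dC_A = −r_C/(r_B+r_C) = −k₂/(k₂+k₁·C_A).
Integrating from C_{A0} to C_A: C_C = (0.0713/0.950)·ln[(0.0713+0.950·1.16)/(0.0713+0.950·0.739)] = 0.07505·ln(1.173/0.7733) = 0.03129 kmol/m³.
Then C_B = (C_{A0}−C_A) − C_C = 0.4211 − 0.03129 = 0.3898 kmol/m³.

0.390 kmol/m³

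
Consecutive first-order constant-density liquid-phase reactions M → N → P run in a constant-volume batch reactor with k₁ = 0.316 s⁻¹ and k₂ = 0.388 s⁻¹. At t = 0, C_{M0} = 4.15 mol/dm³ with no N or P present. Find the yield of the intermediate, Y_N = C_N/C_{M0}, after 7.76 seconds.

0.162

The intermediate concentration in a first-order A→B→C sequence is C_N = k₁C_{M0}(e^(−k₁t) − e^(−k₂t))/(k₂−k₁).
e^(−k₁t) = e^(−0.316×7.76) = e^(−2.452) = 0.08611; e^(−k₂t) = e^(−3.011) = 0.04925.
C_N = 0.316×4.15/(0.388−0.316) × (0.08611−0.04925) = 18.21×0.03686 = 0.6713 mol/dm³.
Y_N = C_N/C_{M0} = 0.6713/4.15 = 0.162.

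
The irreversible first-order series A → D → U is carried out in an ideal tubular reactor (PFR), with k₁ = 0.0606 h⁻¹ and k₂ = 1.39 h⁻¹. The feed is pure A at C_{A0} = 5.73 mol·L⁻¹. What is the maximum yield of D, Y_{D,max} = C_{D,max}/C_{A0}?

0.0378

For a first-order series the maximum intermediate yield is C_{D,max}/C_{A0} = (k₁/k₂)^[k₂/(k₂−k₁)].
= (0.0606/1.39)^(1.39/(1.39−0.0606)) = (0.04360)^(1.046) = 0.03780.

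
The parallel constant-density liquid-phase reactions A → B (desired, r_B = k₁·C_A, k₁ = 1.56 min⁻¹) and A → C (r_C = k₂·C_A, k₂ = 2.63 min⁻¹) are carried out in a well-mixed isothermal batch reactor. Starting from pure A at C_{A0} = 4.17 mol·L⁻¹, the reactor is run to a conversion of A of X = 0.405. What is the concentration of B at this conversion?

C_A = C_{A0}(1−X) = 2.481 mol·L⁻¹.
Both paths are first order in A, so the instantaneous fraction to B is constant: dC_B/d(−C_A) = k₁/(k₁+k₂) = 0.3723.
C_B = 0.3723·(C_{A0}−C_A) = 0.3723×1.689 = 0.629 mol·L⁻¹.

0.629 mol·L⁻¹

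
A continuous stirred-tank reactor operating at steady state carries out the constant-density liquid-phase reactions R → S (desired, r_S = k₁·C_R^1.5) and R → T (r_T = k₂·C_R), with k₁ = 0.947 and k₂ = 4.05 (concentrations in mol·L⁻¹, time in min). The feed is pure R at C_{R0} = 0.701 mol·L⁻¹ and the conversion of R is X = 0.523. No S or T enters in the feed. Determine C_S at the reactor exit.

0.0437 mol·L⁻¹

Exit C_R = C_{R0}(1−X) = 0.701×0.477 = 0.3344 mol·L⁻¹.
In a CSTR the entire volume is at exit conditions, so r_S = 0.947×0.3344^1.5 = 0.1831 and r_T = 4.05×0.3344 = 1.354.
Fraction of consumed R going to S: r_S/(r_S+r_T) = 0.1191.
C_S = 0.1191·C_{R0}·X = 0.1191×0.701×0.523 = 0.0437 mol·L⁻¹.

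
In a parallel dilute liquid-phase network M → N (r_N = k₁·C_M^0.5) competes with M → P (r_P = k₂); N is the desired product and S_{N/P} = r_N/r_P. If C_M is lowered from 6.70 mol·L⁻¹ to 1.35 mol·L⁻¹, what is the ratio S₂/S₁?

0.449

S_{N/P} = (k₁/k₂)·C_M^0.5, so S₂/S₁ = (C_{M,2}/C_{M,1})^0.5.
= (1.35/6.70)^0.5 = (0.2015)^0.5 = 0.449.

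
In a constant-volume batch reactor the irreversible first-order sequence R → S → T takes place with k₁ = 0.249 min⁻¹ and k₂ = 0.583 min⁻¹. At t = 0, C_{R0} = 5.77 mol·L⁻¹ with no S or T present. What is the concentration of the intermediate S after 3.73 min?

The intermediate concentration in a first-order A→B→C sequence is C_S = k₁C_{R0}(e^(−k₁t) − e^(−k₂t))/(k₂−k₁).
e^(−k₁t) = e^(−0.249×3.73) = e^(−0.9288) = 0.3950; e^(−k₂t) = e^(−2.175) = 0.1137.
C_S = 0.249×5.77/(0.583−0.249) × (0.3950−0.1137) = 4.302×0.2814 = 1.210 mol·L⁻¹.

1.21 mol·L⁻¹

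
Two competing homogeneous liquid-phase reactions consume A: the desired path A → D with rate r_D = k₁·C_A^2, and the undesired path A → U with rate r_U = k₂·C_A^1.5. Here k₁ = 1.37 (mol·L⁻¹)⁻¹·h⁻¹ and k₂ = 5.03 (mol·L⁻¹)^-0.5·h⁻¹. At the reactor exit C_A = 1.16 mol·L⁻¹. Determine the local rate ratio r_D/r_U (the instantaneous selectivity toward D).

0.293

S_{D/U} = r_D/r_U = (k₁·C_A^2)/(k₂·C_A^1.5) = (k₁/k₂)·C_A^0.5.
= (1.37×1.160^2) / (5.03×1.160^1.5) = 1.843/6.284 = 0.293.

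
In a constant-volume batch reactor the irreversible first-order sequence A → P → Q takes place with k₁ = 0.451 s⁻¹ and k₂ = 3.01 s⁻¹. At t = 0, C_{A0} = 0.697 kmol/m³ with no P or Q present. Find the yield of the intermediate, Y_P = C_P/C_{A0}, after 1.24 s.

For first-order series with pure A initially, C_P(t) = k₁C_{A0}/(k₂−k₁)·(e^(−k₁t) − e^(−k₂t)).
e^(−k₁t) = e^(−0.451×1.24) = e^(−0.5592) = 0.5716; e^(−k₂t) = e^(−3.732) = 0.02394.
C_P = 0.451×0.697/(3.01−0.451) × (0.5716−0.02394) = 0.1228×0.5477 = 0.06728 kmol/m³.
Y_P = C_P/C_{A0} = 0.06728/0.697 = 0.0965.

0.0965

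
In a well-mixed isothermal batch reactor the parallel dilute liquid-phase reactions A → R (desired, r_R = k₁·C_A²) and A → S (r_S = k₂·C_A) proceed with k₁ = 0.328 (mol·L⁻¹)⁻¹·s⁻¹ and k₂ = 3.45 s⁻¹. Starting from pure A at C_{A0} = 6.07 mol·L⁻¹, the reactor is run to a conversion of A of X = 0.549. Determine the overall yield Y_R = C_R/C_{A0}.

C_A = C_{A0}(1−X) = 2.738 mol·L⁻¹.
Along a PFR/batch, dC_S/dC_A = −r_S/(r_R+r_S) = −k₂/(k₂+k₁·C_A).
Integrating from C_{A0} to C_A: C_S = (3.45/0.328)·ln[(3.45+0.328·6.07)/(3.45+0.328·2.74)] = 10.52·ln(5.441/4.348) = 2.359 mol·L⁻¹.
Then C_R = (C_{A0}−C_A) − C_S = 3.332 − 2.359 = 0.9736 mol·L⁻¹.
Y_R = C_R/C_{A0} = 0.9736/6.07 = 0.160.

0.160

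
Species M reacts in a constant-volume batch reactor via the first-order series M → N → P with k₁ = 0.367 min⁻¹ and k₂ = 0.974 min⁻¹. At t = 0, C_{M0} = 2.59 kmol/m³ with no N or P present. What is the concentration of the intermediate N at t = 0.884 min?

Solving the coupled first-order balances gives C_N(t) = [k₁/(k₂−k₁)]·C_{M0}·(e^(−k₁t) − e^(−k₂t)).
e^(−k₁t) = e^(−0.367×0.884) = e^(−0.3244) = 0.7229; e^(−k₂t) = e^(−0.8610) = 0.4227.
C_N = 0.367×2.59/(0.974−0.367) × (0.7229−0.4227) = 1.566×0.3002 = 0.4701 kmol/m³.

0.470 kmol/m³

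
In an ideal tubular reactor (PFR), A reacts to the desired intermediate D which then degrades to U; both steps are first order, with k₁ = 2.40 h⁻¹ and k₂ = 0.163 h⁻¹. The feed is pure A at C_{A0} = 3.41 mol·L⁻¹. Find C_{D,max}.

For a first-order series the maximum intermediate yield is C_{D,max}/C_{A0} = (k₁/k₂)^[k₂/(k₂−k₁)].
= (2.40/0.163)^(0.163/(0.163−2.40)) = (14.72)^(-0.07287) = 0.8220.
C_{D,max} = 0.8220×3.41 = 2.80 mol·L⁻¹.

2.80 mol·L⁻¹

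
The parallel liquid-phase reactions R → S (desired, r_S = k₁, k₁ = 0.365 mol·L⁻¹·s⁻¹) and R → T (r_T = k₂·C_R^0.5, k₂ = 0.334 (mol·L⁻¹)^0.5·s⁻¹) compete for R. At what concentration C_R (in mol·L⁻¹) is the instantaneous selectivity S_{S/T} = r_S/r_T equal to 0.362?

S_{S/T} = (k₁/k₂)·C_R^-0.5 ⇒ C_R = (S·k₂/k₁)^(-2).
= (0.362×0.334/0.365)^(-2) = (0.3313)^(-2) = 9.11 mol·L⁻¹.

9.11 mol·L⁻¹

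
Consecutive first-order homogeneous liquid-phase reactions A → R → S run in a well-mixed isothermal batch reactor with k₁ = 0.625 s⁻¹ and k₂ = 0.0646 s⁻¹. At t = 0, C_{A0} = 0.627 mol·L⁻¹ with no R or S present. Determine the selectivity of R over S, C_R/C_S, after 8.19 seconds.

The intermediate concentration in a first-order A→B→C sequence is C_R = k₁C_{A0}(e^(−k₁t) − e^(−k₂t))/(k₂−k₁).
e^(−k₁t) = e^(−0.625×8.19) = e^(−5.119) = 0.005983; e^(−k₂t) = e^(−0.5291) = 0.5892.
C_R = 0.625×0.627/(0.0646−0.625) × (0.005983−0.5892) = (-0.6993)×(-0.5832) = 0.4078 mol·L⁻¹.
C_A = C_{A0}e^(−k₁t) = 0.003752 mol·L⁻¹, so C_S = C_{A0}−C_A−C_R = 0.2155 mol·L⁻¹; C_R/C_S = 1.89.

1.89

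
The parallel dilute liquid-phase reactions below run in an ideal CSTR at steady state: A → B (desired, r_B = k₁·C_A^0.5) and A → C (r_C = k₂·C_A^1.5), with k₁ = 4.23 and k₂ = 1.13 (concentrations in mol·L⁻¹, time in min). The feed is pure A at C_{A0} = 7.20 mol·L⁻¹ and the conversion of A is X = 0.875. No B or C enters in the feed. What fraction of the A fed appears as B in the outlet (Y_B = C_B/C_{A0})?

Exit C_A = C_{A0}(1−X) = 7.20×0.125 = 0.9000 mol·L⁻¹.
In a CSTR the entire volume is at exit conditions, so r_B = 4.23×0.9000^0.5 = 4.013 and r_C = 1.13×0.9000^1.5 = 0.9648.
Fraction of consumed A going to B: r_B/(r_B+r_C) = 0.8062.
C_B = 0.8062·C_{A0}·X = 0.8062×7.20×0.875 = 5.08 mol·L⁻¹; Y_B = C_B/C_{A0} = 0.705.

0.705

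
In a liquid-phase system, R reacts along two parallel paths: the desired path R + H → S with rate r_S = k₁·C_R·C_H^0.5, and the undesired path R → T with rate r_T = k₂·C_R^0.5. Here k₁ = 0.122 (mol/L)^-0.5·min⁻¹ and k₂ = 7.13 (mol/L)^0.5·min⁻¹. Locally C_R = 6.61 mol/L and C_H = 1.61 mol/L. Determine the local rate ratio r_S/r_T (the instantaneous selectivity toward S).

S_{S/T} = r_S/r_T = (k₁·C_R·C_H^0.5)/(k₂·C_R^0.5) = (k₁/k₂)·C_R^0.5·C_H^0.5.
= (0.122×6.610×1.610^0.5) / (7.13×6.610^0.5) = 1.023/18.33 = 0.0558.

0.0558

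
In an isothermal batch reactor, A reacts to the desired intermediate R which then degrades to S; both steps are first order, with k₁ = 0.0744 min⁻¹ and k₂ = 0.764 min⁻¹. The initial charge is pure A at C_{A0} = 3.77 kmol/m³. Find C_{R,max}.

0.286 kmol/m³

Evaluating C_R at t_opt = ln(k₂/k₁)/(k₂−k₁) gives C_{R,max}/C_{A0} = (k₁/k₂)^[k₂/(k₂−k₁)].
= (0.0744/0.764)^(0.764/(0.764−0.0744)) = (0.09738)^(1.108) = 0.07574.
C_{R,max} = 0.07574×3.77 = 0.286 kmol/m³.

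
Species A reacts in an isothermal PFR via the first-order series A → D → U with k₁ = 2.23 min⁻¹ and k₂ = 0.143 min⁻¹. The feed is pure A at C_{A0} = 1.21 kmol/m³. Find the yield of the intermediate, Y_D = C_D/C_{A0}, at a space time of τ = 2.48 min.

Solving the coupled first-order balances gives C_D(τ) = [k₁/(k₂−k₁)]·C_{A0}·(e^(−k₁τ) − e^(−k₂τ)).
e^(−k₁τ) = e^(−2.23×2.48) = e^(−5.530) = 0.003964; e^(−k₂τ) = e^(−0.3546) = 0.7014.
C_D = 2.23×1.21/(0.143−2.23) × (0.003964−0.7014) = (-1.293)×(-0.6975) = 0.9018 kmol/m³.
Y_D = C_D/C_{A0} = 0.9018/1.21 = 0.745.

0.745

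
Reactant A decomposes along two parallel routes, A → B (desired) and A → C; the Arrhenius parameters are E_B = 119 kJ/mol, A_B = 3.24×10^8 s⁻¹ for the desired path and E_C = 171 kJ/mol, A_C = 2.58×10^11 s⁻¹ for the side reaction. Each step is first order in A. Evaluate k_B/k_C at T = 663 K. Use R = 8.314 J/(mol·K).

15.7

k_B/k_C = (A_B/A_C)·exp[−(E_B−E_C)/(RT)] = (A_B/A_C)·exp[(E_C−E_B)/(RT)].
(E_C−E_B)/(RT) = (171−119)×10³/(8.314×663) = 52000/5512 = 9.434.
k_B/k_C = (3.24×10^8/2.58×10^11)·exp(9.434) = 0.001256 × 12502 = 15.7.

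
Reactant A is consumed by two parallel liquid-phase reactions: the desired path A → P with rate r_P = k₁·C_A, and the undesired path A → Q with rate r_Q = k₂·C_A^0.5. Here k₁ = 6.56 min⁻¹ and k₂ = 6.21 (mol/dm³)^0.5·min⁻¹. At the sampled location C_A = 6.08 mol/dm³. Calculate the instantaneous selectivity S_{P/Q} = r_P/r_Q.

S_{P/Q} = r_P/r_Q = (k₁·C_A)/(k₂·C_A^0.5) = (k₁/k₂)·C_A^0.5.
= (6.56×6.080) / (6.21×6.080^0.5) = 39.88/15.31 = 2.60.

2.60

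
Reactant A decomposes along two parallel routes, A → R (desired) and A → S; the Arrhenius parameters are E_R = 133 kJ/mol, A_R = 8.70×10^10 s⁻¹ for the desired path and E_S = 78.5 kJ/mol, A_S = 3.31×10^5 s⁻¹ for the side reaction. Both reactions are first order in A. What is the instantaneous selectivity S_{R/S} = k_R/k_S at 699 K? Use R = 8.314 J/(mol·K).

22.2

k_R/k_S = (A_R/A_S)·exp[−(E_R−E_S)/(RT)] = (A_R/A_S)·exp[(E_S−E_R)/(RT)].
(E_S−E_R)/(RT) = (78.5−133)×10³/(8.314×699) = -54500/5811 = -9.378.
k_R/k_S = (8.70×10^10/3.31×10^5)·exp(-9.378) = 2.628×10^5 × 8.457×10^-5 = 22.2.
Since E_R > E_S, raising the temperature improves selectivity toward R.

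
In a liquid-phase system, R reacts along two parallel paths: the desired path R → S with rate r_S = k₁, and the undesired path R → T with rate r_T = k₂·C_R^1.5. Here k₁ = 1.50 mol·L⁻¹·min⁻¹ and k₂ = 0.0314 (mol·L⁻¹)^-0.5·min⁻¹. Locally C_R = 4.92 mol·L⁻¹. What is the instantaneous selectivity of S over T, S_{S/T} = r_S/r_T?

S_{S/T} = r_S/r_T = (k₁)/(k₂·C_R^1.5) = (k₁/k₂)·C_R^-1.5.
= (1.50) / (0.0314×4.920^1.5) = 1.500/0.3427 = 4.38.
The undesired path is higher order in R, so low C_R (CSTR or dilute feed) favours S.

4.38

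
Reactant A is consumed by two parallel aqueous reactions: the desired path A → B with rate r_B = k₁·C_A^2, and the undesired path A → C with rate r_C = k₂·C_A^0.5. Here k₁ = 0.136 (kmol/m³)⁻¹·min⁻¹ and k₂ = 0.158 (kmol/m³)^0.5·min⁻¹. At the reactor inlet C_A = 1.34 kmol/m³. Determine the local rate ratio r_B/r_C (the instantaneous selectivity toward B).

1.34

S_{B/C} = r_B/r_C = (k₁·C_A^2)/(k₂·C_A^0.5) = (k₁/k₂)·C_A^1.5.
= (0.136×1.340^2) / (0.158×1.340^0.5) = 0.2442/0.1829 = 1.34.
Since the desired path is higher order in A, keeping C_A high (PFR or concentrated feed) favours B.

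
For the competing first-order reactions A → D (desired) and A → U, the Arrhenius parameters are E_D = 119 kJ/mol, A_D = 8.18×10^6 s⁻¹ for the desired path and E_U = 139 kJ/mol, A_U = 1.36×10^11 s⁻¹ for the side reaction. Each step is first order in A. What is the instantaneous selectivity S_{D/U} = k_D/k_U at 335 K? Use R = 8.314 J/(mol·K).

With equal orders, S_{D/U} = k_D/k_U = (A_D/A_U)·exp[(E_U−E_D)/(RT)].
(E_U−E_D)/(RT) = (139−119)×10³/(8.314×335) = 20000/2785 = 7.181.
k_D/k_U = (8.18×10^6/1.36×10^11)·exp(7.181) = 6.015×10^-5 × 1314 = 0.0790.
Since E_D < E_U, lowering the temperature improves selectivity toward D.

0.0790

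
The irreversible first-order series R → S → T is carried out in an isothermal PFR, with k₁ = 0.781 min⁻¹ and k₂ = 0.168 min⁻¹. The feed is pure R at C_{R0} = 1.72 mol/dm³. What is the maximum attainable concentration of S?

1.13 mol/dm³

For a first-order series the maximum intermediate yield is C_{S,max}/C_{R0} = (k₁/k₂)^[k₂/(k₂−k₁)].
= (0.781/0.168)^(0.168/(0.168−0.781)) = (4.649)^(-0.2741) = 0.6563.
C_{S,max} = 0.6563×1.72 = 1.13 mol/dm³.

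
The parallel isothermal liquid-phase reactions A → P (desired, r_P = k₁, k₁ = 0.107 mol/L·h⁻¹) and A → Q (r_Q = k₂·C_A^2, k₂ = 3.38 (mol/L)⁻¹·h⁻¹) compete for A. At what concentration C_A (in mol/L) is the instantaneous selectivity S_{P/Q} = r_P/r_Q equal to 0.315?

S_{P/Q} = (k₁/k₂)·C_A^-2 ⇒ C_A = (S·k₂/k₁)^(-0.5).
= (0.315×3.38/0.107)^(-0.5) = (9.950)^(-0.5) = 0.317 mol/L.

0.317 mol/L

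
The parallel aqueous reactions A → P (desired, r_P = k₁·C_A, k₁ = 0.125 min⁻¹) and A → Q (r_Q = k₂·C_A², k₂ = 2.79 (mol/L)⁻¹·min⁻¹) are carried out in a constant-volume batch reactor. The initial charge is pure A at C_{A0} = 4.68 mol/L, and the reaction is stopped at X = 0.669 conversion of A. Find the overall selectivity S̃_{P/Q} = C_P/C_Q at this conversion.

0.0158

C_A = C_{A0}(1−X) = 1.549 mol/L.
Along a PFR/batch, dC_P/dC_A = −r_P/(r_P+r_Q) = −k₁/(k₁+k₂·C_A).
Integrating from C_{A0} to C_A: C_P = (0.125/2.79)·ln[(0.125+2.79·4.68)/(0.125+2.79·1.55)] = 0.04480·ln(13.18/4.447) = 0.04869 mol/L.
C_Q = (C_{A0}−C_A)−C_P = 3.082 mol/L; S̃_{P/Q} = 0.04869/3.082 = 0.0158.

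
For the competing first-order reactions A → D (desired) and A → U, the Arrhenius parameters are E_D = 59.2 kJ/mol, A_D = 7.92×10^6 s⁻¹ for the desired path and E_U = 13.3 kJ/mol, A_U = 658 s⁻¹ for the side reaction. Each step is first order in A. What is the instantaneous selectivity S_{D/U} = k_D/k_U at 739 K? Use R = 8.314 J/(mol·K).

6.86

With equal orders, S_{D/U} = k_D/k_U = (A_D/A_U)·exp[(E_U−E_D)/(RT)].
(E_U−E_D)/(RT) = (13.3−59.2)×10³/(8.314×739) = -45900/6144 = -7.471.
k_D/k_U = (7.92×10^6/658)·exp(-7.471) = 12036 × 5.696×10^-4 = 6.86.
Since E_D > E_U, raising the temperature improves selectivity toward D.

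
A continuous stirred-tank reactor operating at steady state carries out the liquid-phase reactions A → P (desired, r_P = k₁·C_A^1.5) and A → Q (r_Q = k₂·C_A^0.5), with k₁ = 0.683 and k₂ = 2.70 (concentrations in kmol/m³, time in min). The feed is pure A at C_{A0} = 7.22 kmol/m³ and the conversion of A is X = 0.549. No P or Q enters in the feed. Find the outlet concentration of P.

1.79 kmol/m³

Exit C_A = C_{A0}(1−X) = 7.22×0.451 = 3.256 kmol/m³.
Rates in a CSTR are evaluated at the outlet concentration: r_P = 0.683×3.256^1.5 = 4.013, r_Q = 2.70×3.256^0.5 = 4.872.
Fraction of consumed A going to P: r_P/(r_P+r_Q) = 0.4517.
C_P = 0.4517·C_{A0}·X = 0.4517×7.22×0.549 = 1.79 kmol/m³.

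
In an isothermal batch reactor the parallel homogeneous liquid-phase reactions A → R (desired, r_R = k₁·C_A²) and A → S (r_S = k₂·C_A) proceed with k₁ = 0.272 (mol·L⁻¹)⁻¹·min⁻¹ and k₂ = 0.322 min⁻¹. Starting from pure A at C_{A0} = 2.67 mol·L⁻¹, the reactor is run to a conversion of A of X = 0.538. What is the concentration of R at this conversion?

C_A = C_{A0}(1−X) = 1.234 mol·L⁻¹.
Along a PFR/batch, dC_S/dC_A = −r_S/(r_R+r_S) = −k₂/(k₂+k₁·C_A).
Integrating from C_{A0} to C_A: C_S = (0.322/0.272)·ln[(0.322+0.272·2.67)/(0.322+0.272·1.23)] = 1.184·ln(1.048/0.6575) = 0.5521 mol·L⁻¹.
Then C_R = (C_{A0}−C_A) − C_S = 1.436 − 0.5521 = 0.8843 mol·L⁻¹.

0.884 mol·L⁻¹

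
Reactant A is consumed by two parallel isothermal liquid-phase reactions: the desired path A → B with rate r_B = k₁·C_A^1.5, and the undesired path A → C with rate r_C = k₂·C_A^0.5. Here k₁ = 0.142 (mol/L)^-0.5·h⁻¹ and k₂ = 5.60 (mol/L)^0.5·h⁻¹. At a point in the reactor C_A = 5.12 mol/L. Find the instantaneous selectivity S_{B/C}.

S_{B/C} = r_B/r_C = (k₁·C_A^1.5)/(k₂·C_A^0.5) = (k₁/k₂)·C_A.
= (0.142×5.120^1.5) / (5.60×5.120^0.5) = 1.645/12.67 = 0.130.
Since the desired path is higher order in A, keeping C_A high (PFR or concentrated feed) favours B.

0.130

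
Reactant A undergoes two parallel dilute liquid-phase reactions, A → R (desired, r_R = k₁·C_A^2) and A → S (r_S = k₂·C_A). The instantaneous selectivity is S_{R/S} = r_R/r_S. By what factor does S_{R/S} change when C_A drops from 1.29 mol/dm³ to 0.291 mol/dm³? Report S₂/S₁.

S_{R/S} = (k₁/k₂)·C_A, so S₂/S₁ = (C_{A,2}/C_{A,1}).
= 0.291/1.29 = 0.226.

0.226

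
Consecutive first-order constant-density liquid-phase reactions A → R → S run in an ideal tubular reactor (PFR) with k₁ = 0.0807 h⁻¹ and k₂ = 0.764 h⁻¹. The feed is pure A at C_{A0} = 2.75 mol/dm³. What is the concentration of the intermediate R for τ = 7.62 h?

For first-order series with pure A initially, C_R(τ) = k₁C_{A0}/(k₂−k₁)·(e^(−k₁τ) − e^(−k₂τ)).
e^(−k₁τ) = e^(−0.0807×7.62) = e^(−0.6149) = 0.5407; e^(−k₂τ) = e^(−5.822) = 0.002963.
C_R = 0.0807×2.75/(0.764−0.0807) × (0.5407−0.002963) = 0.3248×0.5377 = 0.1746 mol/dm³.

0.175 mol/dm³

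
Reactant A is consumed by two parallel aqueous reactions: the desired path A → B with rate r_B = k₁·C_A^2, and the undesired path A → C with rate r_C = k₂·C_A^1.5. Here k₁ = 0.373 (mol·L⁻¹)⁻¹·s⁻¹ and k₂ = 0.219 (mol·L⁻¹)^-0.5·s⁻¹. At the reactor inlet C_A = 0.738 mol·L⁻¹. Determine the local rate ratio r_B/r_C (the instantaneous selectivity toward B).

S_{B/C} = r_B/r_C = (k₁·C_A^2)/(k₂·C_A^1.5) = (k₁/k₂)·C_A^0.5.
= (0.373×0.7380^2) / (0.219×0.7380^1.5) = 0.2032/0.1388 = 1.46.
Since the desired path is higher order in A, keeping C_A high (PFR or concentrated feed) favours B.

1.46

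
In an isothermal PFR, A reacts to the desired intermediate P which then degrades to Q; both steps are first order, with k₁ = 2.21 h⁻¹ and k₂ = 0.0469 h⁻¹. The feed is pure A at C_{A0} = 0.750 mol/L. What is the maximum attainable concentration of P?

Evaluating C_P at τ_opt = ln(k₂/k₁)/(k₂−k₁) gives C_{P,max}/C_{A0} = (k₁/k₂)^[k₂/(k₂−k₁)].
= (2.21/0.0469)^(0.0469/(0.0469−2.21)) = (47.12)^(-0.02168) = 0.9199.
C_{P,max} = 0.9199×0.750 = 0.690 mol/L.

0.690 mol/L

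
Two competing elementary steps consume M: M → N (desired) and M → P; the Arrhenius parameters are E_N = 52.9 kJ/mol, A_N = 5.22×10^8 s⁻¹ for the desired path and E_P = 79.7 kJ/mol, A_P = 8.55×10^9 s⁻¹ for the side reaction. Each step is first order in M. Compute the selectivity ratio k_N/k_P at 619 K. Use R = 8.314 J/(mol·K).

Since both paths have the same order in M, the concentration cancels and S_{N/P} = k_N/k_P = (A_N/A_P)·exp[(E_P−E_N)/(RT)].
(E_P−E_N)/(RT) = (79.7−52.9)×10³/(8.314×619) = 26800/5146 = 5.208.
k_N/k_P = (5.22×10^8/8.55×10^9)·exp(5.208) = 0.06105 × 182.6 = 11.2.

11.2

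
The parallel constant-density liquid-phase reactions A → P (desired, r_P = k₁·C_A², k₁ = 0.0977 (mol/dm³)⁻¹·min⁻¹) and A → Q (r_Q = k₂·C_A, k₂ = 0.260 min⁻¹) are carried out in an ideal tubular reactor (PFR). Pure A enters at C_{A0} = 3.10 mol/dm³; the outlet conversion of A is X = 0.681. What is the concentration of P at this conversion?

C_A = C_{A0}(1−X) = 0.9889 mol/dm³.
Along a PFR/batch, dC_Q/dC_A = −r_Q/(r_P+r_Q) = −k₂/(k₂+k₁·C_A).
Integrating from C_{A0} to C_A: C_Q = (0.260/0.0977)·ln[(0.260+0.0977·3.10)/(0.260+0.0977·0.989)] = 2.661·ln(0.5629/0.3566) = 1.215 mol/dm³.
Then C_P = (C_{A0}−C_A) − C_Q = 2.111 − 1.215 = 0.8966 mol/dm³.

0.897 mol/dm³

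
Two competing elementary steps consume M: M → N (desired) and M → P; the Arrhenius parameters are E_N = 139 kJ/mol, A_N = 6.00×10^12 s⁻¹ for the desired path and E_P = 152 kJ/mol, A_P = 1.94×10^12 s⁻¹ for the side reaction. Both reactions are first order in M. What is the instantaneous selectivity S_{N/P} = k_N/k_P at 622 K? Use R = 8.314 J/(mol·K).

38.2

With equal orders, S_{N/P} = k_N/k_P = (A_N/A_P)·exp[(E_P−E_N)/(RT)].
(E_P−E_N)/(RT) = (152−139)×10³/(8.314×622) = 13000/5171 = 2.514.
k_N/k_P = (6.00×10^12/1.94×10^12)·exp(2.514) = 3.093 × 12.35 = 38.2.
Since E_N < E_P, lowering the temperature improves selectivity toward N.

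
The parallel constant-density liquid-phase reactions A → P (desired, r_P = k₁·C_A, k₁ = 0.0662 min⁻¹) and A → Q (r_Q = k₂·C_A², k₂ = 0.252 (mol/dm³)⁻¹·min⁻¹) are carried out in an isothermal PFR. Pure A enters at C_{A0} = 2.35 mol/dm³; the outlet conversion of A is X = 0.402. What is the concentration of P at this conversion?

0.118 mol/dm³

C_A = C_{A0}(1−X) = 1.405 mol/dm³.
Along a PFR/batch, dC_P/dC_A = −r_P/(r_P+r_Q) = −k₁/(k₁+k₂·C_A).
Integrating from C_{A0} to C_A: C_P = (0.0662/0.252)·ln[(0.0662+0.252·2.35)/(0.0662+0.252·1.41)] = 0.2627·ln(0.6584/0.4203) = 0.1179 mol/dm³.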